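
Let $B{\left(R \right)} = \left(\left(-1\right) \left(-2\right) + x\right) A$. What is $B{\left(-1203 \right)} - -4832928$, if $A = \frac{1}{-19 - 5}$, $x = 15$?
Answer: $\frac{115990255}{24} \approx 4.8329 \cdot 10^{6}$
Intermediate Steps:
$A = - \frac{1}{24}$ ($A = \frac{1}{-24} = - \frac{1}{24} \approx -0.041667$)
$B{\left(R \right)} = - \frac{17}{24}$ ($B{\left(R \right)} = \left(\left(-1\right) \left(-2\right) + 15\right) \left(- \frac{1}{24}\right) = \left(2 + 15\right) \left(- \frac{1}{24}\right) = 17 \left(- \frac{1}{24}\right) = - \frac{17}{24}$)
$B{\left(-1203 \right)} - -4832928 = - \frac{17}{24} - -4832928 = - \frac{17}{24} + 4832928 = \frac{115990255}{24}$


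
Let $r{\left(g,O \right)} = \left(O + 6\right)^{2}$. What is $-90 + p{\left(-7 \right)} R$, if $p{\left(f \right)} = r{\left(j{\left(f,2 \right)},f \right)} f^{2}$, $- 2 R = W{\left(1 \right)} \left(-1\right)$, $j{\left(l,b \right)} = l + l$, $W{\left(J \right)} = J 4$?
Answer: $8$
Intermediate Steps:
$W{\left(J \right)} = 4 J$
$j{\left(l,b \right)} = 2 l$
$R = 2$ ($R = - \frac{4 \cdot 1 \left(-1\right)}{2} = - \frac{4 \left(-1\right)}{2} = \left(- \frac{1}{2}\right) \left(-4\right) = 2$)
$r{\left(g,O \right)} = \left(6 + O\right)^{2}$
$p{\left(f \right)} = f^{2} \left(6 + f\right)^{2}$ ($p{\left(f \right)} = \left(6 + f\right)^{2} f^{2} = f^{2} \left(6 + f\right)^{2}$)
$-90 + p{\left(-7 \right)} R = -90 + \left(-7\right)^{2} \left(6 - 7\right)^{2} \cdot 2 = -90 + 49 \left(-1\right)^{2} \cdot 2 = -90 + 49 \cdot 1 \cdot 2 = -90 + 49 \cdot 2 = -90 + 98 = 8$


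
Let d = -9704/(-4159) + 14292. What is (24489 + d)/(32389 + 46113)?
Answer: 161299883/326489818 ≈ 0.49404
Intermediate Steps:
d = 59450132/4159 (d = -9704*(-1/4159) + 14292 = 9704/4159 + 14292 = 59450132/4159 ≈ 14294.)
(24489 + d)/(32389 + 46113) = (24489 + 59450132/4159)/(32389 + 46113) = (161299883/4159)/78502 = (161299883/4159)*(1/78502) = 161299883/326489818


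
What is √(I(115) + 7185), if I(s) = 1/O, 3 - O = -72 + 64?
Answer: 2*√217349/11 ≈ 84.765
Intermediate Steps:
O = 11 (O = 3 - (-72 + 64) = 3 - 1*(-8) = 3 + 8 = 11)
I(s) = 1/11
√(I(115) + 7185) = √(1/11 + 7185) = √(79036/11) = 2*√217349/11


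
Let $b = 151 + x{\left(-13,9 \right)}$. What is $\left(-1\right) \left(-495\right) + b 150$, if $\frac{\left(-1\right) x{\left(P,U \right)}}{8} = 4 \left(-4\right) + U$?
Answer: $31545$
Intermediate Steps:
$x{\left(P,U \right)} = 128 - 8 U$ ($x{\left(P,U \right)} = - 8 \left(4 \left(-4\right) + U\right) = - 8 \left(-16 + U\right) = 128 - 8 U$)
$b = 207$ ($b = 151 + \left(128 - 72\right) = 151 + 56 = 207$)
$\left(-1\right) \left(-495\right) + b 150 = \left(-1\right) \left(-495\right) + 207 \cdot 150 = 495 + 31050 = 31545$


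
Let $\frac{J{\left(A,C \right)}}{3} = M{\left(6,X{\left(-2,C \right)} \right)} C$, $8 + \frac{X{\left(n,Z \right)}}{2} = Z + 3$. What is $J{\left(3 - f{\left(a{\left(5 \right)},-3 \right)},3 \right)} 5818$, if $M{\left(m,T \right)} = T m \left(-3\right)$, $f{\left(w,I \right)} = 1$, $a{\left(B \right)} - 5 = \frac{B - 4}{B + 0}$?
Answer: $3770064$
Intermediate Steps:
$a{\left(B \right)} = 5 + \frac{-4 + B}{B}$ ($a{\left(B \right)} = 5 + \frac{B - 4}{B + 0} = 5 + \frac{-4 + B}{B}$)
$X{\left(n,Z \right)} = -10 + 2 Z$ ($X{\left(n,Z \right)} = -16 + 2 \left(Z + 3\right) = -16 + 2 \left(3 + Z\right) = -16 + \left(6 + 2 Z\right) = -10 + 2 Z$)
$M{\left(m,T \right)} = - 3 T m$
$J{\left(A,C \right)} = 3 C \left(180 - 36 C\right)$ ($J{\left(A,C \right)} = 3 \left(-3\right) \left(-10 + 2 C\right) 6 C = 3 \left(180 - 36 C\right) C = 3 C \left(180 - 36 C\right)$)
$J{\left(3 - f{\left(a{\left(5 \right)},-3 \right)},3 \right)} 5818 = 108 \cdot 3 \left(5 - 3\right) 5818 = 108 \cdot 3 \cdot 2 \cdot 5818 = 648 \cdot 5818 = 3770064$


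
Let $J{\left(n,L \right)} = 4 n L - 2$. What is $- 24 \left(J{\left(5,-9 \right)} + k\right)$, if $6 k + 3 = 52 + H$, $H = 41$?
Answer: $4008$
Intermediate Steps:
$k = 15$ ($k = - \frac{1}{2} + \frac{52 + 41}{6} = - \frac{1}{2} + \frac{1}{6} \cdot 93 = - \frac{1}{2} + \frac{31}{2} = 15$)
$J{\left(n,L \right)} = -2 + 4 L n$ ($J{\left(n,L \right)} = 4 L n - 2 = -2 + 4 L n$)
$- 24 \left(J{\left(5,-9 \right)} + k\right) = - 24 \left(\left(-2 + 4 \left(-9\right) 5\right) + 15\right) = - 24 \left(\left(-2 - 180\right) + 15\right) = - 24 \left(-182 + 15\right) = \left(-24\right) \left(-167\right) = 4008$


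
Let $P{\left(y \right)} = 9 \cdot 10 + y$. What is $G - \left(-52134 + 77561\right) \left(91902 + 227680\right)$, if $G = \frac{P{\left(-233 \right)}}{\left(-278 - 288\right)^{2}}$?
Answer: $- \frac{2603216544579127}{320356} \approx -8.126 \cdot 10^{9}$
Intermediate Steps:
$P{\left(y \right)} = 90 + y$
$G = - \frac{143}{320356}$ ($G = \frac{90 - 233}{\left(-278 - 288\right)^{2}} = - \frac{143}{\left(-566\right)^{2}} = - \frac{143}{320356} \approx -0.00044638$)
$G - \left(-52134 + 77561\right) \left(91902 + 227680\right) = - \frac{143}{320356} - \left(-52134 + 77561\right) \left(91902 + 227680\right) = - \frac{143}{320356} - 25427 \cdot 319582 = - \frac{143}{320356} - 8126011514 = - \frac{2603216544579127}{320356}$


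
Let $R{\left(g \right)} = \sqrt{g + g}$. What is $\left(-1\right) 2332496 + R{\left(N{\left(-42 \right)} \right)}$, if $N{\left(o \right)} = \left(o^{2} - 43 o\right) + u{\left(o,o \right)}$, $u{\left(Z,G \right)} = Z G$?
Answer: $-2332496 + 2 \sqrt{2667} \approx -2.3324 \cdot 10^{6}$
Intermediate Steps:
$u{\left(Z,G \right)} = G Z$
$N{\left(o \right)} = - 43 o + 2 o^{2}$ ($N{\left(o \right)} = \left(o^{2} - 43 o\right) + o o = \left(o^{2} - 43 o\right) + o^{2} = - 43 o + 2 o^{2}$)
$R{\left(g \right)} = \sqrt{2} \sqrt{g}$ ($R{\left(g \right)} = \sqrt{2 g} = \sqrt{2} \sqrt{g}$)
$\left(-1\right) 2332496 + R{\left(N{\left(-42 \right)} \right)} = \left(-1\right) 2332496 + \sqrt{2} \sqrt{- 42 \left(-43 + 2 \left(-42\right)\right)} = -2332496 + \sqrt{2} \sqrt{- 42 \left(-43 - 84\right)} = -2332496 + \sqrt{2} \sqrt{\left(-42\right) \left(-127\right)} = -2332496 + \sqrt{2} \sqrt{5334} = -2332496 + 2 \sqrt{2667}$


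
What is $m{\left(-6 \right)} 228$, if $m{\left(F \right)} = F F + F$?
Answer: $6840$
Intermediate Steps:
$m{\left(F \right)} = F + F^{2}$ ($m{\left(F \right)} = F^{2} + F = F + F^{2}$)
$m{\left(-6 \right)} 228 = - 6 \left(1 - 6\right) 228 = \left(-6\right) \left(-5\right) 228 = 30 \cdot 228 = 6840$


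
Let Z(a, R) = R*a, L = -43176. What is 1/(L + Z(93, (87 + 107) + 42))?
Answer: -1/21228 ≈ -4.7108e-5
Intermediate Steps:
1/(L + Z(93, (87 + 107) + 42)) = 1/(-43176 + ((87 + 107) + 42)*93) = 1/(-43176 + (194 + 42)*93) = 1/(-43176 + 236*93) = 1/(-43176 + 21948) = 1/(-21228) = -1/21228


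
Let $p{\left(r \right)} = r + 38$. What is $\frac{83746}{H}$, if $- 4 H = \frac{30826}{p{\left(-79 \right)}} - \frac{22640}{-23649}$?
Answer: $\frac{162401750628}{364037917} \approx 446.11$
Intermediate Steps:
$p{\left(r \right)} = 38 + r$
$H = \frac{364037917}{1939218}$ ($H = - \frac{\frac{30826}{38 - 79} - \frac{22640}{-23649}}{4} = - \frac{\frac{30826}{-41} - - \frac{22640}{23649}}{4} = - \frac{30826 \left(- \frac{1}{41}\right) + \frac{22640}{23649}}{4} = - \frac{- \frac{30826}{41} + \frac{22640}{23649}}{4} = \left(- \frac{1}{4}\right) \left(- \frac{728075834}{969609}\right) = \frac{364037917}{1939218} \approx 187.72$)
$\frac{83746}{H} = \frac{83746}{\frac{364037917}{1939218}} = 83746 \cdot \frac{1939218}{364037917} = \frac{162401750628}{364037917}$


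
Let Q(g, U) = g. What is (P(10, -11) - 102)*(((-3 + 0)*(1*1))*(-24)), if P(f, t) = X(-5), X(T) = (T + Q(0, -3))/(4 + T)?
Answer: -6984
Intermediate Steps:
X(T) = T/(4 + T) (X(T) = (T + 0)/(4 + T) = T/(4 + T))
P(f, t) = 5 (P(f, t) = -5/(4 - 5) = -5/(-1) = -5*(-1) = 5)
(P(10, -11) - 102)*(((-3 + 0)*(1*1))*(-24)) = (5 - 102)*(((-3 + 0)*(1*1))*(-24)) = -97*(-3*1)*(-24) = -(-291)*(-24) = -97*72 = -6984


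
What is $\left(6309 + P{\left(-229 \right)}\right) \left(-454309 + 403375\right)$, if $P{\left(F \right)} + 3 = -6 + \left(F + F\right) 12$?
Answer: $-40950936$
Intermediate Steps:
$P{\left(F \right)} = -9 + 24 F$ ($P{\left(F \right)} = -3 + \left(-6 + \left(F + F\right) 12\right) = -3 + \left(-6 + 2 F 12\right) = -3 + \left(-6 + 24 F\right) = -9 + 24 F$)
$\left(6309 + P{\left(-229 \right)}\right) \left(-454309 + 403375\right) = \left(6309 + \left(-9 + 24 \left(-229\right)\right)\right) \left(-454309 + 403375\right) = \left(6309 - 5505\right) \left(-50934\right) = 804 \left(-50934\right) = -40950936$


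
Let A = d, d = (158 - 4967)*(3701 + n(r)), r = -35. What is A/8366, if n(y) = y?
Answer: -187551/89 ≈ -2107.3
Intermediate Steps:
d = -17629794 (d = (158 - 4967)*(3701 - 35) = -4809*3666 = -17629794)
A = -17629794
A/8366 = -17629794/8366 = -17629794*1/8366 = -187551/89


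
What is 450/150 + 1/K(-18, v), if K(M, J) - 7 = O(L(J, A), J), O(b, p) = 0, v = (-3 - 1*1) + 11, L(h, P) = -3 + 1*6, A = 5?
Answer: 22/7 ≈ 3.1429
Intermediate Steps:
L(h, P) = 3 (L(h, P) = -3 + 6 = 3)
v = 7 (v = (-3 - 1) + 11 = -4 + 11 = 7)
K(M, J) = 7 (K(M, J) = 7 + 0 = 7)
450/150 + 1/K(-18, v) = 450/150 + 1/7 = 450*(1/150) + ⅐ = 3 + ⅐ = 22/7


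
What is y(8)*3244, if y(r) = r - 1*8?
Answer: 0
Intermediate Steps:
y(r) = -8 + r (y(r) = r - 8 = -8 + r)
y(8)*3244 = (-8 + 8)*3244 = 0*3244 = 0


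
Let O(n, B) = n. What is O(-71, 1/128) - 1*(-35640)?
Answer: 35569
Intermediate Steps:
O(-71, 1/128) - 1*(-35640) = -71 - 1*(-35640) = -71 + 35640 = 35569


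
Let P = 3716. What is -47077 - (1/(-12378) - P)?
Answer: -536722457/12378 ≈ -43361.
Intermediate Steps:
-47077 - (1/(-12378) - P) = -47077 - (1/(-12378) - 1*3716) = -47077 - (-1/12378 - 3716) = -47077 - 1*(-45996649/12378) = -47077 + 45996649/12378 = -536722457/12378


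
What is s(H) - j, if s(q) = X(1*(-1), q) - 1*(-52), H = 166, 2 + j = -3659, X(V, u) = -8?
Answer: 3705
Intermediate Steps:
j = -3661 (j = -2 - 3659 = -3661)
s(q) = 44 (s(q) = -8 - 1*(-52) = -8 + 52 = 44)
s(H) - j = 44 - 1*(-3661) = 44 + 3661 = 3705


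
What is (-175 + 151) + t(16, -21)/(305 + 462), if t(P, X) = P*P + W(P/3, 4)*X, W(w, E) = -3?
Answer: -18089/767 ≈ -23.584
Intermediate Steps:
t(P, X) = P**2 - 3*X (t(P, X) = P*P - 3*X = P**2 - 3*X)
(-175 + 151) + t(16, -21)/(305 + 462) = (-175 + 151) + (16**2 - 3*(-21))/(305 + 462) = -24 + (256 + 63)/767 = -24 + 319*(1/767) = -24 + 319/767 = -18089/767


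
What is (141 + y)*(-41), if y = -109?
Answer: -1312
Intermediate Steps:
(141 + y)*(-41) = (141 - 109)*(-41) = 32*(-41) = -1312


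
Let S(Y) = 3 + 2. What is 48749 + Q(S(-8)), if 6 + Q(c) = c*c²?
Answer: 48868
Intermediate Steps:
S(Y) = 5
Q(c) = -6 + c³ (Q(c) = -6 + c*c² = -6 + c³)
48749 + Q(S(-8)) = 48749 + (-6 + 5³) = 48749 + (-6 + 125) = 48749 + 119 = 48868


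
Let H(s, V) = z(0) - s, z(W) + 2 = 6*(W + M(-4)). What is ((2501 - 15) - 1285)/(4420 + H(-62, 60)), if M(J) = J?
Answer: 1201/4456 ≈ 0.26952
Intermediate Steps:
z(W) = -26 + 6*W (z(W) = -2 + 6*(W - 4) = -2 + 6*(-4 + W) = -2 + (-24 + 6*W) = -26 + 6*W)
H(s, V) = -26 - s (H(s, V) = (-26 + 6*0) - s = (-26 + 0) - s = -26 - s)
((2501 - 15) - 1285)/(4420 + H(-62, 60)) = ((2501 - 15) - 1285)/(4420 + (-26 - 1*(-62))) = (2486 - 1285)/(4420 + (-26 + 62)) = 1201/(4420 + 36) = 1201/4456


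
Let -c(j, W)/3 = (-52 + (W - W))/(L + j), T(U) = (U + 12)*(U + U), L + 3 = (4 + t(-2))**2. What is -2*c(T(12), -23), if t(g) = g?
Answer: -312/577 ≈ -0.54073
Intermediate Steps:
L = 1 (L = -3 + (4 - 2)**2 = -3 + 2**2 = -3 + 4 = 1)
T(U) = 2*U*(12 + U) (T(U) = (12 + U)*(2*U) = 2*U*(12 + U))
c(j, W) = 156/(1 + j) (c(j, W) = -3*(-52 + (W - W))/(1 + j) = -3*(-52 + 0)/(1 + j) = -(-156)/(1 + j) = 156/(1 + j))
-2*c(T(12), -23) = -312/(1 + 2*12*(12 + 12)) = -312/(1 + 2*12*24) = -312/(1 + 576) = -312/577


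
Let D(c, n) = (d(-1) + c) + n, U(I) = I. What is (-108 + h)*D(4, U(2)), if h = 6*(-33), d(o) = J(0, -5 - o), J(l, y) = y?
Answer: -612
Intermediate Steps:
d(o) = -5 - o
h = -198
D(c, n) = -4 + c + n (D(c, n) = ((-5 - 1*(-1)) + c) + n = ((-5 + 1) + c) + n = (-4 + c) + n = -4 + c + n)
(-108 + h)*D(4, U(2)) = (-108 - 198)*(-4 + 4 + 2) = -306*2 = -612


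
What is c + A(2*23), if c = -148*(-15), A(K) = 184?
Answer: 2404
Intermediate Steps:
c = 2220
c + A(2*23) = 2220 + 184 = 2404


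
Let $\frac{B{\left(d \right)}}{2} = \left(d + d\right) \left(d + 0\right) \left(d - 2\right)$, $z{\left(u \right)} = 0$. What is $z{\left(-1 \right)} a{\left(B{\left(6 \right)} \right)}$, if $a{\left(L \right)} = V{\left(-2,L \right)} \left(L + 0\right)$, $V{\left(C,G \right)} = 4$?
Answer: $0$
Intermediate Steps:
$B{\left(d \right)} = 4 d^{2} \left(-2 + d\right)$ ($B{\left(d \right)} = 2 \left(d + d\right) \left(d + 0\right) \left(d - 2\right) = 2 \cdot 2 d d \left(-2 + d\right) = 2 \cdot 2 d^{2} \left(-2 + d\right) = 4 d^{2} \left(-2 + d\right)$)
$a{\left(L \right)} = 4 L$ ($a{\left(L \right)} = 4 \left(L + 0\right) = 4 L$)
$z{\left(-1 \right)} a{\left(B{\left(6 \right)} \right)} = 0 \cdot 4 \cdot 4 \cdot 6^{2} \left(-2 + 6\right) = 0 \cdot 4 \cdot 4 \cdot 36 \cdot 4 = 0 \cdot 4 \cdot 576 = 0 \cdot 2304 = 0$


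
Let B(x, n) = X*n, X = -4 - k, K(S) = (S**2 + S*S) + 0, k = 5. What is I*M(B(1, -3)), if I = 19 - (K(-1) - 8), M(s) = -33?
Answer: -825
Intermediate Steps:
K(S) = 2*S**2 (K(S) = (S**2 + S**2) + 0 = 2*S**2 + 0 = 2*S**2)
X = -9 (X = -4 - 1*5 = -4 - 5 = -9)
B(x, n) = -9*n
I = 25 (I = 19 - (2*(-1)**2 - 8) = 19 - (2*1 - 8) = 19 - (2 - 8) = 19 - 1*(-6) = 19 + 6 = 25)
I*M(B(1, -3)) = 25*(-33) = -825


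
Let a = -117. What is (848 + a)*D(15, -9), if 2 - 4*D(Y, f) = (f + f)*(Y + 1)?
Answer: 105995/2 ≈ 52998.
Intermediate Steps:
D(Y, f) = 1/2 - f*(1 + Y)/2 (D(Y, f) = 1/2 - (f + f)*(Y + 1)/4 = 1/2 - 2*f*(1 + Y)/4 = 1/2 - f*(1 + Y)/2)
(848 + a)*D(15, -9) = (848 - 117)*(1/2 - 1/2*(-9) - 1/2*15*(-9)) = 731*(1/2 + 9/2 + 135/2) = 731*(145/2) = 105995/2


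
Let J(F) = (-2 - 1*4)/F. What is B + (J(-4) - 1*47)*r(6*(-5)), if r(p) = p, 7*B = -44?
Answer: 9511/7 ≈ 1358.7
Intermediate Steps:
B = -44/7 (B = (⅐)*(-44) = -44/7 ≈ -6.2857)
J(F) = -6/F (J(F) = (-2 - 4)/F = -6/F)
B + (J(-4) - 1*47)*r(6*(-5)) = -44/7 + (-6/(-4) - 1*47)*(6*(-5)) = -44/7 + (-6*(-¼) - 47)*(-30) = -44/7 + (3/2 - 47)*(-30) = -44/7 - 91/2*(-30) = -44/7 + 1365 = 9511/7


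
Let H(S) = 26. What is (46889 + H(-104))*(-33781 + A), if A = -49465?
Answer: -3905486090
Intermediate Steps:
(46889 + H(-104))*(-33781 + A) = (46889 + 26)*(-33781 - 49465) = 46915*(-83246) = -3905486090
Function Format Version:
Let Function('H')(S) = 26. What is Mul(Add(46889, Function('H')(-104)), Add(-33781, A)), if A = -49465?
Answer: -3905486090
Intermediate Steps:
Mul(Add(46889, Function('H')(-104)), Add(-33781, A)) = Mul(Add(46889, 26), Add(-33781, -49465)) = Mul(46915, -83246) = -3905486090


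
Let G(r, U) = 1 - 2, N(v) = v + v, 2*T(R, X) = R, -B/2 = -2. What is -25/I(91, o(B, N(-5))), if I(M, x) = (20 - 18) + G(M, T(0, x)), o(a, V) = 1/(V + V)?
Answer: -25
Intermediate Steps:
B = 4 (B = -2*(-2) = 4)
T(R, X) = R/2
N(v) = 2*v
G(r, U) = -1
o(a, V) = 1/(2*V)
I(M, x) = 1 (I(M, x) = (20 - 18) - 1 = 2 - 1 = 1)
-25/I(91, o(B, N(-5))) = -25/1 = -25*1 = -25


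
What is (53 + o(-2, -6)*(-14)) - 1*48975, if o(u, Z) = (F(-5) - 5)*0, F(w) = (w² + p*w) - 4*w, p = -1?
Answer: -48922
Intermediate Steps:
F(w) = w² - 5*w (F(w) = (w² - w) - 4*w = w² - 5*w)
o(u, Z) = 0 (o(u, Z) = (-5*(-5 - 5) - 5)*0 = (-5*(-10) - 5)*0 = (50 - 5)*0 = 45*0 = 0)
(53 + o(-2, -6)*(-14)) - 1*48975 = (53 + 0*(-14)) - 1*48975 = (53 + 0) - 48975 = 53 - 48975 = -48922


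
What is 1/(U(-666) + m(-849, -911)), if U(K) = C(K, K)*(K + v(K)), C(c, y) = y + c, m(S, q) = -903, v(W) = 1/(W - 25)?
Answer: 691/612371751 ≈ 1.1284e-6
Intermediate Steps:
v(W) = 1/(-25 + W)
C(c, y) = c + y
U(K) = 2*K*(K + 1/(-25 + K)) (U(K) = (K + K)*(K + 1/(-25 + K)) = (2*K)*(K + 1/(-25 + K)) = 2*K*(K + 1/(-25 + K)))
1/(U(-666) + m(-849, -911)) = 1/(2*(-666)*(1 - 666*(-25 - 666))/(-25 - 666) - 903) = 1/(2*(-666)*(1 - 666*(-691))/(-691) - 903) = 1/(2*(-666)*(-1/691)*(1 + 460206) - 903) = 1/(2*(-666)*(-1/691)*460207 - 903) = 1/(612995724/691 - 903) = 1/(612371751/691) = 691/612371751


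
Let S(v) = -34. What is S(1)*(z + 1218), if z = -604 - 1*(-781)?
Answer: -47430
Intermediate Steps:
z = 177 (z = -604 + 781 = 177)
S(1)*(z + 1218) = -34*(177 + 1218) = -34*1395 = -47430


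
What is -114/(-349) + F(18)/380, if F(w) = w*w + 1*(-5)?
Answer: 154651/132620 ≈ 1.1661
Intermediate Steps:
F(w) = -5 + w² (F(w) = w² - 5 = -5 + w²)
-114/(-349) + F(18)/380 = -114/(-349) + (-5 + 18²)/380 = -114*(-1/349) + (-5 + 324)*(1/380) = 114/349 + 319*(1/380) = 114/349 + 319/380 = 154651/132620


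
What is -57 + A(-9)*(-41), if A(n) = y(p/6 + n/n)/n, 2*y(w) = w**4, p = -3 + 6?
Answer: -1455/32 ≈ -45.469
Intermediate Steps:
p = 3
y(w) = w**4/2
A(n) = 81/(32*n) (A(n) = ((3/6 + n/n)**4/2)/n = ((3*(1/6) + 1)**4/2)/n = ((1/2 + 1)**4/2)/n = ((3/2)**4/2)/n = ((1/2)*(81/16))/n = 81/(32*n))
-57 + A(-9)*(-41) = -57 + ((81/32)/(-9))*(-41) = -57 + ((81/32)*(-1/9))*(-41) = -57 - 9/32*(-41) = -57 + 369/32 = -1455/32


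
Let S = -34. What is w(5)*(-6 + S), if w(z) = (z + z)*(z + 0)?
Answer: -2000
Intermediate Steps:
w(z) = 2*z**2 (w(z) = (2*z)*z = 2*z**2)
w(5)*(-6 + S) = (2*5**2)*(-6 - 34) = (2*25)*(-40) = 50*(-40) = -2000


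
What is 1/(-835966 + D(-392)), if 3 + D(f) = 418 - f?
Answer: -1/835159 ≈ -1.1974e-6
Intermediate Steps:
D(f) = 415 - f (D(f) = -3 + (418 - f) = 415 - f)
1/(-835966 + D(-392)) = 1/(-835966 + (415 - 1*(-392))) = 1/(-835966 + (415 + 392)) = 1/(-835966 + 807) = 1/(-835159) = -1/835159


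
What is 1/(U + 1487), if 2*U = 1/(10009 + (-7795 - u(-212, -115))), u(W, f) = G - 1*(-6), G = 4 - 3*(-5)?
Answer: 4378/6510087 ≈ 0.00067249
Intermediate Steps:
G = 19 (G = 4 + 15 = 19)
u(W, f) = 25 (u(W, f) = 19 - 1*(-6) = 19 + 6 = 25)
U = 1/4378 (U = 1/(2*(10009 + (-7795 - 1*25))) = 1/(2*(10009 + (-7795 - 25))) = 1/(2*(10009 - 7820)) = (½)/2189 = (½)*(1/2189) = 1/4378 ≈ 0.00022841)
1/(U + 1487) = 1/(1/4378 + 1487) = 1/(6510087/4378) = 4378/6510087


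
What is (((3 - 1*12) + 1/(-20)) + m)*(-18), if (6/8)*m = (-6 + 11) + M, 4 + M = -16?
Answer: 5229/10 ≈ 522.90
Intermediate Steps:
M = -20 (M = -4 - 16 = -20)
m = -20 (m = 4*((-6 + 11) - 20)/3 = 4*(5 - 20)/3 = (4/3)*(-15) = -20)
(((3 - 1*12) + 1/(-20)) + m)*(-18) = (((3 - 1*12) + 1/(-20)) - 20)*(-18) = (((3 - 12) - 1/20) - 20)*(-18) = ((-9 - 1/20) - 20)*(-18) = (-181/20 - 20)*(-18) = -581/20*(-18) = 5229/10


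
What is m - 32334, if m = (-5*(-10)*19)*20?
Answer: -13334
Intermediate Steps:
m = 19000 (m = (50*19)*20 = 950*20 = 19000)
m - 32334 = 19000 - 32334 = -13334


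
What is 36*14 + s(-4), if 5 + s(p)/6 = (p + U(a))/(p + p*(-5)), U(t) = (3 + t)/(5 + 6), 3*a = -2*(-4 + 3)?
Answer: 3781/8 ≈ 472.63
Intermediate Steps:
a = 2/3 (a = (-2*(-4 + 3))/3 = (-2*(-1))/3 = (1/3)*2 = 2/3 ≈ 0.66667)
U(t) = 3/11 + t/11 (U(t) = (3 + t)/11 = (3 + t)*(1/11) = 3/11 + t/11)
s(p) = -30 - 3*(1/3 + p)/(2*p) (s(p) = -30 + 6*((p + (3/11 + (1/11)*(2/3)))/(p + p*(-5))) = -30 + 6*((p + (3/11 + 2/33))/(p - 5*p)) = -30 + 6*((p + 1/3)/((-4*p))) = -30 + 6*((1/3 + p)*(-1/(4*p))) = -30 + 6*(-(1/3 + p)/(4*p)) = -30 - 3*(1/3 + p)/(2*p))
36*14 + s(-4) = 36*14 + (1/2)*(-1 - 63*(-4))/(-4) = 504 + (1/2)*(-1/4)*(-1 + 252) = 504 + (1/2)*(-1/4)*251 = 504 - 251/8 = 3781/8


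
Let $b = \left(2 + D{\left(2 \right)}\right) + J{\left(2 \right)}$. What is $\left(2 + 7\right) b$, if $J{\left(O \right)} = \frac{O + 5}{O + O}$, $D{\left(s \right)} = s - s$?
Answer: $\frac{135}{4} \approx 33.75$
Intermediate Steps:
$D{\left(s \right)} = 0$
$J{\left(O \right)} = \frac{5 + O}{2 O}$
$b = \frac{15}{4}$ ($b = \left(2 + 0\right) + \frac{5 + 2}{2 \cdot 2} = 2 + \frac{1}{2} \cdot \frac{1}{2} \cdot 7 = 2 + \frac{7}{4} = \frac{15}{4} \approx 3.75$)
$\left(2 + 7\right) b = \left(2 + 7\right) \frac{15}{4} = 9 \cdot \frac{15}{4} = \frac{135}{4}$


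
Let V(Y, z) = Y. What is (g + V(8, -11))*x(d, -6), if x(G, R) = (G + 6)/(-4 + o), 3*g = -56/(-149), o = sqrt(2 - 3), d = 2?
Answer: -116224/7599 - 29056*I/7599 ≈ -15.295 - 3.8237*I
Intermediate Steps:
o = I (o = sqrt(-1) = I ≈ 1.0*I)
g = 56/447 (g = (-56/(-149))/3 = (-56*(-1/149))/3 = (1/3)*(56/149) = 56/447 ≈ 0.12528)
x(G, R) = (-4 - I)*(6 + G)/17 (x(G, R) = (G + 6)/(-4 + I) = (6 + G)*((-4 - I)/17) = (-4 - I)*(6 + G)/17)
(g + V(8, -11))*x(d, -6) = (56/447 + 8)*(-(4 + I)*(6 + 2)/17) = 3632*(-1/17*(4 + I)*8)/447 = 3632*(-32/17 - 8*I/17)/447 = -116224/7599 - 29056*I/7599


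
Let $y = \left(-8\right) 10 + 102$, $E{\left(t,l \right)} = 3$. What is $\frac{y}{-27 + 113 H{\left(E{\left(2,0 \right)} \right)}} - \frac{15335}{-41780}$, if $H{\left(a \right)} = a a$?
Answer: $\frac{146371}{376020} \approx 0.38926$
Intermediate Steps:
$H{\left(a \right)} = a^{2}$
$y = 22$ ($y = -80 + 102 = 22$)
$\frac{y}{-27 + 113 H{\left(E{\left(2,0 \right)} \right)}} - \frac{15335}{-41780} = \frac{22}{-27 + 113 \cdot 3^{2}} - \frac{15335}{-41780} = \frac{22}{-27 + 113 \cdot 9} - - \frac{3067}{8356} = \frac{22}{-27 + 1017} + \frac{3067}{8356} = \frac{22}{990} + \frac{3067}{8356} = 22 \cdot \frac{1}{990} + \frac{3067}{8356} = \frac{1}{45} + \frac{3067}{8356} = \frac{146371}{376020}$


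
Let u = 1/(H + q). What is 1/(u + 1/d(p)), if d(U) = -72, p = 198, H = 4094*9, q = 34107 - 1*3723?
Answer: -268920/3731 ≈ -72.077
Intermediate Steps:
q = 30384 (q = 34107 - 3723 = 30384)
H = 36846
u = 1/67230 (u = 1/(36846 + 30384) = 1/67230 ≈ 1.4874e-5)
1/(u + 1/d(p)) = 1/(1/67230 + 1/(-72)) = 1/(1/67230 - 1/72) = 1/(-3731/268920) = -268920/3731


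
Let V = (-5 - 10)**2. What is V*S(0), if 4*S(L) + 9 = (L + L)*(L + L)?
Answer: -2025/4 ≈ -506.25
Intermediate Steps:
S(L) = -9/4 + L**2 (S(L) = -9/4 + ((L + L)*(L + L))/4 = -9/4 + ((2*L)*(2*L))/4 = -9/4 + (4*L**2)/4 = -9/4 + L**2)
V = 225 (V = (-15)**2 = 225)
V*S(0) = 225*(-9/4 + 0**2) = 225*(-9/4 + 0) = 225*(-9/4) = -2025/4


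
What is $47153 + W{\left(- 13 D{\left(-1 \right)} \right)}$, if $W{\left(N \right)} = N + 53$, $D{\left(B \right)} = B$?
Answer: $47219$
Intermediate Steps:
$W{\left(N \right)} = 53 + N$
$47153 + W{\left(- 13 D{\left(-1 \right)} \right)} = 47153 + \left(53 - -13\right) = 47153 + \left(53 + 13\right) = 47153 + 66 = 47219$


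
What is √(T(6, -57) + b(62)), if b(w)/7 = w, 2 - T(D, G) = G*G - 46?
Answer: I*√2767 ≈ 52.602*I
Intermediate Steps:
T(D, G) = 48 - G² (T(D, G) = 2 - (G*G - 46) = 2 - (G² - 46) = 2 - (-46 + G²) = 2 + (46 - G²) = 48 - G²)
b(w) = 7*w
√(T(6, -57) + b(62)) = √((48 - 1*(-57)²) + 7*62) = √((48 - 1*3249) + 434) = √((48 - 3249) + 434) = √(-3201 + 434) = √(-2767) = I*√2767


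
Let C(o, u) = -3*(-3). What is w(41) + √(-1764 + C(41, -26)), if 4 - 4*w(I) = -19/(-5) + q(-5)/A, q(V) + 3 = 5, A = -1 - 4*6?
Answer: 7/100 + 3*I*√195 ≈ 0.07 + 41.893*I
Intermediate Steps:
A = -25 (A = -1 - 24 = -25)
q(V) = 2 (q(V) = -3 + 5 = 2)
w(I) = 7/100 (w(I) = 1 - (-19/(-5) + 2/(-25))/4 = 1 - (-19*(-⅕) + 2*(-1/25))/4 = 1 - (19/5 - 2/25)/4 = 1 - ¼*93/25 = 1 - 93/100 = 7/100)
C(o, u) = 9
w(41) + √(-1764 + C(41, -26)) = 7/100 + √(-1764 + 9) = 7/100 + √(-1755) = 7/100 + 3*I*√195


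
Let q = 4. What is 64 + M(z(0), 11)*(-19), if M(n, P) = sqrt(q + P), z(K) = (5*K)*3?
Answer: 64 - 19*sqrt(15) ≈ -9.5867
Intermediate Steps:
z(K) = 15*K
M(n, P) = sqrt(4 + P)
64 + M(z(0), 11)*(-19) = 64 + sqrt(4 + 11)*(-19) = 64 + sqrt(15)*(-19) = 64 - 19*sqrt(15)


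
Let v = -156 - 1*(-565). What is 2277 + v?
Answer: 2686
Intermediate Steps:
v = 409 (v = -156 + 565 = 409)
2277 + v = 2277 + 409 = 2686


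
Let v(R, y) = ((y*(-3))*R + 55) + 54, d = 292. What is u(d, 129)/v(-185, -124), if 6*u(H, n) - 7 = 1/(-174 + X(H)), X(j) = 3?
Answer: -598/35248743 ≈ -1.6965e-5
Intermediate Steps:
u(H, n) = 598/513 (u(H, n) = 7/6 + 1/(6*(-174 + 3)) = 7/6 + (1/6)/(-171) = 7/6 + (1/6)*(-1/171) = 7/6 - 1/1026 = 598/513)
v(R, y) = 109 - 3*R*y (v(R, y) = ((-3*y)*R + 55) + 54 = (-3*R*y + 55) + 54 = (55 - 3*R*y) + 54 = 109 - 3*R*y)
u(d, 129)/v(-185, -124) = 598/(513*(109 - 3*(-185)*(-124))) = 598/(513*(109 - 68820)) = (598/513)/(-68711) = (598/513)*(-1/68711) = -598/35248743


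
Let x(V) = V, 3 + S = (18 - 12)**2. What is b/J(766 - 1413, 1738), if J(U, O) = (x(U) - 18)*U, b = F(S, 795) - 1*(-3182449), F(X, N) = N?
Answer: 3183244/430255 ≈ 7.3985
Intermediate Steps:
S = 33 (S = -3 + (18 - 12)**2 = -3 + 6**2 = -3 + 36 = 33)
b = 3183244 (b = 795 - 1*(-3182449) = 795 + 3182449 = 3183244)
J(U, O) = U*(-18 + U) (J(U, O) = (U - 18)*U = (-18 + U)*U = U*(-18 + U))
b/J(766 - 1413, 1738) = 3183244/(((766 - 1413)*(-18 + (766 - 1413)))) = 3183244/((-647*(-18 - 647))) = 3183244/((-647*(-665))) = 3183244/430255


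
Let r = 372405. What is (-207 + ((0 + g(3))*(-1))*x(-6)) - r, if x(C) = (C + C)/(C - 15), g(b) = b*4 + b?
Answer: -2608344/7 ≈ -3.7262e+5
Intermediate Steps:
g(b) = 5*b (g(b) = 4*b + b = 5*b)
x(C) = 2*C/(-15 + C) (x(C) = (2*C)/(-15 + C) = 2*C/(-15 + C))
(-207 + ((0 + g(3))*(-1))*x(-6)) - r = (-207 + ((0 + 5*3)*(-1))*(2*(-6)/(-15 - 6))) - 1*372405 = (-207 + ((0 + 15)*(-1))*(2*(-6)/(-21))) - 372405 = (-207 + (15*(-1))*(2*(-6)*(-1/21))) - 372405 = (-207 - 15*4/7) - 372405 = (-207 - 60/7) - 372405 = -1509/7 - 372405 = -2608344/7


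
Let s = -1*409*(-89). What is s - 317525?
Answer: -281124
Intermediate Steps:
s = 36401 (s = -409*(-89) = 36401)
s - 317525 = 36401 - 317525 = -281124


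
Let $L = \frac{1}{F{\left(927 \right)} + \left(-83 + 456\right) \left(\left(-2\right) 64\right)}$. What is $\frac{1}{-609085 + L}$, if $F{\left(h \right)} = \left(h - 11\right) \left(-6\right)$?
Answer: $- \frac{53240}{32427685401} \approx -1.6418 \cdot 10^{-6}$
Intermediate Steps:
$F{\left(h \right)} = 66 - 6 h$ ($F{\left(h \right)} = \left(-11 + h\right) \left(-6\right) = 66 - 6 h$)
$L = - \frac{1}{53240}$ ($L = \frac{1}{\left(66 - 5562\right) + \left(-83 + 456\right) \left(\left(-2\right) 64\right)} = \frac{1}{\left(66 - 5562\right) + 373 \left(-128\right)} = \frac{1}{-5496 - 47744} = \frac{1}{-53240} = - \frac{1}{53240} \approx -1.8783 \cdot 10^{-5}$)
$\frac{1}{-609085 + L} = \frac{1}{-609085 - \frac{1}{53240}} = \frac{1}{- \frac{32427685401}{53240}} = - \frac{53240}{32427685401}$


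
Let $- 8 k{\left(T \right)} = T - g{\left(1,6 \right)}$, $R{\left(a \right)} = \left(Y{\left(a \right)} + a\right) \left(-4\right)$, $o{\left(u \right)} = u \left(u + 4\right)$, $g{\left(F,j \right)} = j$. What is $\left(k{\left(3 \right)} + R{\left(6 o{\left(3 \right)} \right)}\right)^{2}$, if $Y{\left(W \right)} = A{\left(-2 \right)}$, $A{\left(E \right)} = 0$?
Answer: $\frac{16232841}{64} \approx 2.5364 \cdot 10^{5}$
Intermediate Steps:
$o{\left(u \right)} = u \left(4 + u\right)$
$Y{\left(W \right)} = 0$
$R{\left(a \right)} = - 4 a$ ($R{\left(a \right)} = \left(0 + a\right) \left(-4\right) = a \left(-4\right) = - 4 a$)
$k{\left(T \right)} = \frac{3}{4} - \frac{T}{8}$ ($k{\left(T \right)} = - \frac{T - 6}{8} = - \frac{-6 + T}{8} = \frac{3}{4} - \frac{T}{8}$)
$\left(k{\left(3 \right)} + R{\left(6 o{\left(3 \right)} \right)}\right)^{2} = \left(\left(\frac{3}{4} - \frac{3}{8}\right) - 4 \cdot 6 \cdot 3 \left(4 + 3\right)\right)^{2} = \left(\left(\frac{3}{4} - \frac{3}{8}\right) - 4 \cdot 6 \cdot 3 \cdot 7\right)^{2} = \left(\frac{3}{8} - 4 \cdot 6 \cdot 21\right)^{2} = \left(\frac{3}{8} - 504\right)^{2} = \left(- \frac{4029}{8}\right)^{2} = \frac{16232841}{64}$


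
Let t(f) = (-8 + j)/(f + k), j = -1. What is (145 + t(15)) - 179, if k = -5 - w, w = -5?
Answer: -173/5 ≈ -34.600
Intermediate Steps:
k = 0 (k = -5 - 1*(-5) = -5 + 5 = 0)
t(f) = -9/f (t(f) = (-8 - 1)/(f + 0) = -9/f)
(145 + t(15)) - 179 = (145 - 9/15) - 179 = (145 - 9*1/15) - 179 = (145 - 3/5) - 179 = 722/5 - 179 = -173/5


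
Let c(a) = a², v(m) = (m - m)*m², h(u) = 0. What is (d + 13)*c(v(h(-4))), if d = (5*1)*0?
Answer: 0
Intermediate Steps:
v(m) = 0 (v(m) = 0*m² = 0)
d = 0 (d = 5*0 = 0)
(d + 13)*c(v(h(-4))) = (0 + 13)*0² = 13*0 = 0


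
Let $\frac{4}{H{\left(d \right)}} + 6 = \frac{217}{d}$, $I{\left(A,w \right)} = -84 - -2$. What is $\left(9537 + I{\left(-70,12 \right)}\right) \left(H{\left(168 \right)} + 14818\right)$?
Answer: $\frac{15830865790}{113} \approx 1.401 \cdot 10^{8}$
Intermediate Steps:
$I{\left(A,w \right)} = -82$ ($I{\left(A,w \right)} = -84 + 2 = -82$)
$H{\left(d \right)} = \frac{4}{-6 + \frac{217}{d}}$
$\left(9537 + I{\left(-70,12 \right)}\right) \left(H{\left(168 \right)} + 14818\right) = \left(9537 - 82\right) \left(\left(-4\right) 168 \frac{1}{-217 + 6 \cdot 168} + 14818\right) = 9455 \left(\left(-4\right) 168 \frac{1}{-217 + 1008} + 14818\right) = 9455 \left(\left(-4\right) 168 \cdot \frac{1}{791} + 14818\right) = 9455 \left(- \frac{96}{113} + 14818\right) = 9455 \cdot \frac{1674338}{113} = \frac{15830865790}{113}$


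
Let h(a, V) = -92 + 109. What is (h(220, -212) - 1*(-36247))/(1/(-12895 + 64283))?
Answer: 1863534432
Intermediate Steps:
h(a, V) = 17
(h(220, -212) - 1*(-36247))/(1/(-12895 + 64283)) = (17 - 1*(-36247))/(1/(-12895 + 64283)) = (17 + 36247)/(1/51388) = 36264/(1/51388) = 36264*51388 = 1863534432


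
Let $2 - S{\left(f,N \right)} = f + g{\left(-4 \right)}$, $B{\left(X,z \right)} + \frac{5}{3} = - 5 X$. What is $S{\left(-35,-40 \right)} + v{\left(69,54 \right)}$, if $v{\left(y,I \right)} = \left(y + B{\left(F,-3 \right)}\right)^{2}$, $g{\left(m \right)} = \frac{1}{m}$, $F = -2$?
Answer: $\frac{216637}{36} \approx 6017.7$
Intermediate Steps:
$B{\left(X,z \right)} = - \frac{5}{3} - 5 X$
$v{\left(y,I \right)} = \left(\frac{25}{3} + y\right)^{2}$ ($v{\left(y,I \right)} = \left(y - - \frac{25}{3}\right)^{2} = \left(y + \left(- \frac{5}{3} + 10\right)\right)^{2} = \left(y + \frac{25}{3}\right)^{2} = \left(\frac{25}{3} + y\right)^{2}$)
$S{\left(f,N \right)} = \frac{9}{4} - f$ ($S{\left(f,N \right)} = 2 - \left(f + \frac{1}{-4}\right) = 2 - \left(f - \frac{1}{4}\right) = 2 - \left(- \frac{1}{4} + f\right) = \frac{9}{4} - f$)
$S{\left(-35,-40 \right)} + v{\left(69,54 \right)} = \left(\frac{9}{4} - -35\right) + \frac{\left(25 + 3 \cdot 69\right)^{2}}{9} = \left(\frac{9}{4} + 35\right) + \frac{\left(25 + 207\right)^{2}}{9} = \frac{149}{4} + \frac{232^{2}}{9} = \frac{149}{4} + \frac{1}{9} \cdot 53824 = \frac{149}{4} + \frac{53824}{9} = \frac{216637}{36}$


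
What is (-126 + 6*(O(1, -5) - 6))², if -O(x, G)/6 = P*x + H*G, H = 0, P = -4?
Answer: 324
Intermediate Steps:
O(x, G) = 24*x (O(x, G) = -6*(-4*x + 0*G) = -6*(-4*x + 0) = -(-24)*x = 24*x)
(-126 + 6*(O(1, -5) - 6))² = (-126 + 6*(24*1 - 6))² = (-126 + 6*(24 - 6))² = (-126 + 6*18)² = (-126 + 108)² = (-18)² = 324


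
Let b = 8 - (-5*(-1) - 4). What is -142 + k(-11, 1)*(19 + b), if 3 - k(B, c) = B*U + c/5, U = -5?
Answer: -7496/5 ≈ -1499.2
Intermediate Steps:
k(B, c) = 3 + 5*B - c/5 (k(B, c) = 3 - (B*(-5) + c/5) = 3 - (-5*B + c*(⅕)) = 3 - (-5*B + c/5) = 3 + (5*B - c/5) = 3 + 5*B - c/5)
b = 7 (b = 8 - (5 - 4) = 8 - 1*1 = 8 - 1 = 7)
-142 + k(-11, 1)*(19 + b) = -142 + (3 + 5*(-11) - ⅕*1)*(19 + 7) = -142 + (3 - 55 - ⅕)*26 = -142 - 261/5*26 = -142 - 6786/5 = -7496/5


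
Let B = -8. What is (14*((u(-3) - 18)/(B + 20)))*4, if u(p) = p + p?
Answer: -112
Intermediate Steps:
u(p) = 2*p
(14*((u(-3) - 18)/(B + 20)))*4 = (14*((2*(-3) - 18)/(-8 + 20)))*4 = (14*((-6 - 18)/12))*4 = (14*(-24*1/12))*4 = (14*(-2))*4 = -28*4 = -112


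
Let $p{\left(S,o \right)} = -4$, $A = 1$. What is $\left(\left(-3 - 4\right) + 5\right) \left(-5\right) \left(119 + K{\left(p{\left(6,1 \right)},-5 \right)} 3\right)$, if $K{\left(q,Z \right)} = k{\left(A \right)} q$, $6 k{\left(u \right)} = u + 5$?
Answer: $1070$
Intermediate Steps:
$k{\left(u \right)} = \frac{5}{6} + \frac{u}{6}$ ($k{\left(u \right)} = \frac{u + 5}{6} = \frac{5 + u}{6} = \frac{5}{6} + \frac{u}{6}$)
$K{\left(q,Z \right)} = q$ ($K{\left(q,Z \right)} = \left(\frac{5}{6} + \frac{1}{6} \cdot 1\right) q = \left(\frac{5}{6} + \frac{1}{6}\right) q = 1 q = q$)
$\left(\left(-3 - 4\right) + 5\right) \left(-5\right) \left(119 + K{\left(p{\left(6,1 \right)},-5 \right)} 3\right) = \left(\left(-3 - 4\right) + 5\right) \left(-5\right) \left(119 - 12\right) = \left(-7 + 5\right) \left(-5\right) \left(119 - 12\right) = \left(-2\right) \left(-5\right) 107 = 10 \cdot 107 = 1070$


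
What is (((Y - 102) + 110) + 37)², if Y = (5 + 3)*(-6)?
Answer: 9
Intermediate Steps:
Y = -48 (Y = 8*(-6) = -48)
(((Y - 102) + 110) + 37)² = (((-48 - 102) + 110) + 37)² = ((-150 + 110) + 37)² = (-40 + 37)² = (-3)² = 9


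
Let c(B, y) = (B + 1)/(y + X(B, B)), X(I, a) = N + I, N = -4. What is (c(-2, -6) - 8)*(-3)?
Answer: 95/4 ≈ 23.750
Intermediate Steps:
X(I, a) = -4 + I
c(B, y) = (1 + B)/(-4 + B + y) (c(B, y) = (B + 1)/(y + (-4 + B)) = (1 + B)/(-4 + B + y))
(c(-2, -6) - 8)*(-3) = ((1 - 2)/(-4 - 2 - 6) - 8)*(-3) = (-1/(-12) - 8)*(-3) = (-1/12*(-1) - 8)*(-3) = (1/12 - 8)*(-3) = -95/12*(-3) = 95/4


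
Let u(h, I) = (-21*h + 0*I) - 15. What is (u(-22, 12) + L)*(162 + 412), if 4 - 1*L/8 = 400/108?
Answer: 6964342/27 ≈ 2.5794e+5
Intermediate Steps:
L = 64/27 (L = 32 - 3200/108 = 32 - 8*100/27 = 32 - 800/27 = 64/27 ≈ 2.3704)
u(h, I) = -15 - 21*h (u(h, I) = (-21*h + 0) - 15 = -21*h - 15 = -15 - 21*h)
(u(-22, 12) + L)*(162 + 412) = ((-15 - 21*(-22)) + 64/27)*(162 + 412) = ((-15 + 462) + 64/27)*574 = (447 + 64/27)*574 = (12133/27)*574 = 6964342/27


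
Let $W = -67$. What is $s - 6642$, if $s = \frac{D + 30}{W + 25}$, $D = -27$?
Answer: $- \frac{92989}{14} \approx -6642.1$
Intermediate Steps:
$s = - \frac{1}{14}$ ($s = \frac{-27 + 30}{-67 + 25} = \frac{3}{-42} = 3 \left(- \frac{1}{42}\right) = - \frac{1}{14} \approx -0.071429$)
$s - 6642 = - \frac{1}{14} - 6642 = - \frac{92989}{14}$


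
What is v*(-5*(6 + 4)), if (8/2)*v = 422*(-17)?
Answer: 89675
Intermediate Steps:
v = -3587/2 (v = (422*(-17))/4 = (1/4)*(-7174) = -3587/2 ≈ -1793.5)
v*(-5*(6 + 4)) = -(-17935)*(6 + 4)/2 = -(-17935)*10/2 = -3587/2*(-50) = 89675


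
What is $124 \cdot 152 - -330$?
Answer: $19178$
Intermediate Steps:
$124 \cdot 152 - -330 = 18848 + 330 = 19178$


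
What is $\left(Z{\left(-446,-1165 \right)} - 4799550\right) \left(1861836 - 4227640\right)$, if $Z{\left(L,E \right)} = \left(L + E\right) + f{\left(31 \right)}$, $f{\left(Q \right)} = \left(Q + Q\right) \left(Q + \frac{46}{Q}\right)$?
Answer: $11353841169188$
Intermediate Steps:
$f{\left(Q \right)} = 2 Q \left(Q + \frac{46}{Q}\right)$
$Z{\left(L,E \right)} = 2014 + E + L$ ($Z{\left(L,E \right)} = \left(L + E\right) + \left(92 + 2 \cdot 31^{2}\right) = \left(E + L\right) + \left(92 + 2 \cdot 961\right) = \left(E + L\right) + \left(92 + 1922\right) = \left(E + L\right) + 2014 = 2014 + E + L$)
$\left(Z{\left(-446,-1165 \right)} - 4799550\right) \left(1861836 - 4227640\right) = \left(\left(2014 - 1165 - 446\right) - 4799550\right) \left(1861836 - 4227640\right) = \left(403 - 4799550\right) \left(-2365804\right) = \left(-4799147\right) \left(-2365804\right) = 11353841169188$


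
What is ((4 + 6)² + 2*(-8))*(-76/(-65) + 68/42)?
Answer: 15224/65 ≈ 234.22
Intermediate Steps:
((4 + 6)² + 2*(-8))*(-76/(-65) + 68/42) = (10² - 16)*(-76*(-1/65) + 68*(1/42)) = (100 - 16)*(76/65 + 34/21) = 84*(3806/1365) = 15224/65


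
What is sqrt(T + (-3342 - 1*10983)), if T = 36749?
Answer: 2*sqrt(5606) ≈ 149.75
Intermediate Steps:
sqrt(T + (-3342 - 1*10983)) = sqrt(36749 + (-3342 - 1*10983)) = sqrt(36749 + (-3342 - 10983)) = sqrt(36749 - 14325) = sqrt(22424) = 2*sqrt(5606)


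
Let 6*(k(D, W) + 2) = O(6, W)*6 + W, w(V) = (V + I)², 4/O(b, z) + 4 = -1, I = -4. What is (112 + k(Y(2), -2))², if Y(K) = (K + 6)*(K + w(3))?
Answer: 2666689/225 ≈ 11852.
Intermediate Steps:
O(b, z) = -⅘ (O(b, z) = 4/(-4 - 1) = 4/(-5) = 4*(-⅕) = -⅘)
w(V) = (-4 + V)² (w(V) = (V - 4)² = (-4 + V)²)
Y(K) = (1 + K)*(6 + K) (Y(K) = (K + 6)*(K + (-4 + 3)²) = (6 + K)*(K + (-1)²) = (6 + K)*(K + 1) = (6 + K)*(1 + K) = (1 + K)*(6 + K))
k(D, W) = -14/5 + W/6 (k(D, W) = -2 + (-⅘*6 + W)/6 = -2 + (-24/5 + W)/6 = -2 + (-⅘ + W/6) = -14/5 + W/6)
(112 + k(Y(2), -2))² = (112 + (-14/5 + (⅙)*(-2)))² = (112 + (-14/5 - ⅓))² = (112 - 47/15)² = (1633/15)² = 2666689/225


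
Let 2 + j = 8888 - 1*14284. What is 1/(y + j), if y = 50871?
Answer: 1/45473 ≈ 2.1991e-5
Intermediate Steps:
j = -5398 (j = -2 + (8888 - 1*14284) = -2 + (8888 - 14284) = -2 - 5396 = -5398)
1/(y + j) = 1/(50871 - 5398) = 1/45473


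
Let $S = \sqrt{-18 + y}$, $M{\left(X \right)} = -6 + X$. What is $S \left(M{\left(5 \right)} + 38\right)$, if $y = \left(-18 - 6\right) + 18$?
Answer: $74 i \sqrt{6} \approx 181.26 i$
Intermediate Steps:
$y = -6$ ($y = -24 + 18 = -6$)
$S = 2 i \sqrt{6}$ ($S = \sqrt{-18 - 6} = \sqrt{-24} = 2 i \sqrt{6} \approx 4.899 i$)
$S \left(M{\left(5 \right)} + 38\right) = 2 i \sqrt{6} \left(\left(-6 + 5\right) + 38\right) = 2 i \sqrt{6} \left(-1 + 38\right) = 2 i \sqrt{6} \cdot 37 = 74 i \sqrt{6}$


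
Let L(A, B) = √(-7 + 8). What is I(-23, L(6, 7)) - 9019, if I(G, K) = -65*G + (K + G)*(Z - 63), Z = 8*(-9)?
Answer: -4554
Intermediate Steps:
Z = -72
L(A, B) = 1 (L(A, B) = √1 = 1)
I(G, K) = -200*G - 135*K (I(G, K) = -65*G + (K + G)*(-72 - 63) = -65*G + (G + K)*(-135) = -65*G + (-135*G - 135*K) = -200*G - 135*K)
I(-23, L(6, 7)) - 9019 = (-200*(-23) - 135*1) - 9019 = (4600 - 135) - 9019 = 4465 - 9019 = -4554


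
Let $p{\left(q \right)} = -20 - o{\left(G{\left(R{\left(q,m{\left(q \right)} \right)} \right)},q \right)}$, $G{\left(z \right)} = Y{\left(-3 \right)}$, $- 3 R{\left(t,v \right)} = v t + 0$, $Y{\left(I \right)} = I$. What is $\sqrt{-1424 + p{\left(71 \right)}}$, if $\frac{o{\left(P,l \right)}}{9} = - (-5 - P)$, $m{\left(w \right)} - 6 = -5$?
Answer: $i \sqrt{1462} \approx 38.236 i$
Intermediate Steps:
$m{\left(w \right)} = 1$ ($m{\left(w \right)} = 6 - 5 = 1$)
$R{\left(t,v \right)} = - \frac{t v}{3}$ ($R{\left(t,v \right)} = - \frac{v t + 0}{3} = - \frac{t v + 0}{3} = - \frac{t v}{3}$)
$G{\left(z \right)} = -3$
$o{\left(P,l \right)} = 45 + 9 P$ ($o{\left(P,l \right)} = 9 \left(- (-5 - P)\right) = 9 \left(5 + P\right) = 45 + 9 P$)
$p{\left(q \right)} = -38$ ($p{\left(q \right)} = -20 - \left(45 + 9 \left(-3\right)\right) = -20 - \left(45 - 27\right) = -20 - 18 = -38$)
$\sqrt{-1424 + p{\left(71 \right)}} = \sqrt{-1424 - 38} = \sqrt{-1462} = i \sqrt{1462}$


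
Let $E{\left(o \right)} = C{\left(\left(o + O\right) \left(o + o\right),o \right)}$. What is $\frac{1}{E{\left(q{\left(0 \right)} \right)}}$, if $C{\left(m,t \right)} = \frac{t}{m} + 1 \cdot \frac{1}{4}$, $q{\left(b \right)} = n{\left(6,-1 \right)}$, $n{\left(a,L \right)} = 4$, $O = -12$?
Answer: $\frac{16}{3} \approx 5.3333$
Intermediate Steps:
$q{\left(b \right)} = 4$
$C{\left(m,t \right)} = \frac{1}{4} + \frac{t}{m}$ ($C{\left(m,t \right)} = \frac{t}{m} + 1 \cdot \frac{1}{4} = \frac{t}{m} + \frac{1}{4} = \frac{1}{4} + \frac{t}{m}$)
$E{\left(o \right)} = \frac{o + \frac{o \left(-12 + o\right)}{2}}{2 o \left(-12 + o\right)}$ ($E{\left(o \right)} = \frac{o + \frac{\left(o - 12\right) \left(o + o\right)}{4}}{\left(o - 12\right) \left(o + o\right)} = \frac{o + \frac{\left(-12 + o\right) 2 o}{4}}{\left(-12 + o\right) 2 o} = \frac{o + \frac{2 o \left(-12 + o\right)}{4}}{2 o \left(-12 + o\right)} = \frac{1}{2 o \left(-12 + o\right)} \left(o + \frac{o \left(-12 + o\right)}{2}\right) = \frac{o + \frac{o \left(-12 + o\right)}{2}}{2 o \left(-12 + o\right)}$)
$\frac{1}{E{\left(q{\left(0 \right)} \right)}} = \frac{1}{\frac{1}{4} \frac{1}{-12 + 4} \left(-10 + 4\right)} = \frac{1}{\frac{1}{4} \frac{1}{-8} \left(-6\right)} = \frac{1}{\frac{1}{4} \left(- \frac{1}{8}\right) \left(-6\right)} = \frac{1}{\frac{3}{16}} = \frac{16}{3}$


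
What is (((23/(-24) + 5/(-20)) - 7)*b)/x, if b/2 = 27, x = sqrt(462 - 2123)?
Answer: 1773*I*sqrt(1661)/6644 ≈ 10.876*I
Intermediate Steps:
x = I*sqrt(1661) (x = sqrt(-1661) = I*sqrt(1661) ≈ 40.755*I)
b = 54 (b = 2*27 = 54)
(((23/(-24) + 5/(-20)) - 7)*b)/x = (((23/(-24) + 5/(-20)) - 7)*54)/((I*sqrt(1661))) = (((23*(-1/24) + 5*(-1/20)) - 7)*54)*(-I*sqrt(1661)/1661) = (((-23/24 - 1/4) - 7)*54)*(-I*sqrt(1661)/1661) = ((-29/24 - 7)*54)*(-I*sqrt(1661)/1661) = (-197/24*54)*(-I*sqrt(1661)/1661) = -(-1773)*I*sqrt(1661)/6644 = 1773*I*sqrt(1661)/6644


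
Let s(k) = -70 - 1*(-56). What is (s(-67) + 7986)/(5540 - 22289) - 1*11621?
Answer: -194648101/16749 ≈ -11621.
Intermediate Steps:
s(k) = -14 (s(k) = -70 + 56 = -14)
(s(-67) + 7986)/(5540 - 22289) - 1*11621 = (-14 + 7986)/(5540 - 22289) - 1*11621 = 7972/(-16749) - 11621 = 7972*(-1/16749) - 11621 = -7972/16749 - 11621 = -194648101/16749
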